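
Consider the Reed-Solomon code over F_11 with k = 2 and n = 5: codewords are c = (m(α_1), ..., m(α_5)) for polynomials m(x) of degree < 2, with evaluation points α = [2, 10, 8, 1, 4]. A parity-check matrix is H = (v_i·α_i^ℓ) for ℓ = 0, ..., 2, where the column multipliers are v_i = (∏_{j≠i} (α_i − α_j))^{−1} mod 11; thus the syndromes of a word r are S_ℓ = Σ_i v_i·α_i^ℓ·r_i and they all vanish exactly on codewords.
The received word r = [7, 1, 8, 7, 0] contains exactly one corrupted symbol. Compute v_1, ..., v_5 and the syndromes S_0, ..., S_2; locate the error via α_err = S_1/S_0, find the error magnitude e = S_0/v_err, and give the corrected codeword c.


S = (1, 1, 1), error at position 4, error magnitude e = 2, c = [7, 1, 8, 5, 0].

Step 1: column multipliers v_i = (∏_{j≠i}(α_i − α_j))^{−1} mod 11.
  i = 1 (α = 2): (2−10)(2−8)(2−1)(2−4) = (−8)·(−6)·1·(−2) = −96 ≡ 3, so v_1 = 3^{−1} = 4 (mod 11).
  i = 2 (α = 10): (10−2)(10−8)(10−1)(10−4) = 8·2·9·6 = 864 ≡ 6, so v_2 = 6^{−1} = 2 (mod 11).
  i = 3 (α = 8): (8−2)(8−10)(8−1)(8−4) = 6·(−2)·7·4 = −336 ≡ 5, so v_3 = 5^{−1} = 9 (mod 11).
  i = 4 (α = 1): (1−2)(1−10)(1−8)(1−4) = (−1)·(−9)·(−7)·(−3) = 189 ≡ 2, so v_4 = 2^{−1} = 6 (mod 11).
  i = 5 (α = 4): (4−2)(4−10)(4−8)(4−1) = 2·(−6)·(−4)·3 = 144 ≡ 1, so v_5 = 1^{−1} = 1 (mod 11).
  v = [4, 2, 9, 6, 1].
Step 2: syndromes of r = [7, 1, 8, 7, 0] (all sums mod 11).
  S_0 = Σ v_i r_i = 4·7 + 2·1 + 9·8 + 6·7 + 1·0 = 144 ≡ 1.
  S_1 = Σ v_i α_i r_i = 4·2·7 + 2·10·1 + 9·8·8 + 6·1·7 + 1·4·0 = 694 ≡ 1.
  α_i^2 mod 11 = [4, 1, 9, 1, 5].
  S_2 = Σ v_i α_i^2 r_i = 4·4·7 + 2·1·1 + 9·9·8 + 6·1·7 + 1·5·0 = 804 ≡ 1.
  S = (1, 1, 1) ≠ 0, so r is not a codeword (an error is present).
Step 3: locate the error. For a single error e at position i, S_ℓ = v_i·e·α_i^ℓ, so α_err = S_1/S_0.
  S_0^{−1} = 1^{−1} = 1 (mod 11), so α_err = 1·1 = 1 ≡ 1 = α_4. Error position i = 4.
  Consistency check: S_2/S_1 = 1·1 = 1 ≡ 1 = α_err ✓ (single-error assumption holds).
Step 4: error magnitude e = S_0/v_4 = S_0·∏_{j≠4}(α_4 − α_j) = 1·2 = 2 ≡ 2 (mod 11).
Step 5: correct position 4: c_4 = r_4 − e = 7 − 2 ≡ 5 (mod 11). Hence c = [7, 1, 8, 5, 0].
  Check: interpolating c through the α_i gives m(x) = 3 + 2·x (degree < 2) with m(α_i) = c_i for every i, so c is indeed a codeword.


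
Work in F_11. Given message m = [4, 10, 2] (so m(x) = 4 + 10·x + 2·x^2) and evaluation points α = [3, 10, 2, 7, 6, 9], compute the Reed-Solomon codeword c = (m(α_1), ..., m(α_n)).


c = [8, 7, 10, 7, 4, 3]

Message polynomial: m(x) = 4 + 10·x + 2·x^2 (mod 11).
For each evaluation point α_i, compute m(α_i) mod 11:
  α_1 = 3: Horner steps 2 → 5 → 8, so m(3) = 8.
  α_2 = 10: Horner steps 2 → 8 → 7, so m(10) = 7.
  α_3 = 2: Horner steps 2 → 3 → 10, so m(2) = 10.
  α_4 = 7: Horner steps 2 → 2 → 7, so m(7) = 7.
  α_5 = 6: Horner steps 2 → 0 → 4, so m(6) = 4.
  α_6 = 9: Horner steps 2 → 6 → 3, so m(9) = 3.
Codeword c = [8, 7, 10, 7, 4, 3] ∈ F_11^6.


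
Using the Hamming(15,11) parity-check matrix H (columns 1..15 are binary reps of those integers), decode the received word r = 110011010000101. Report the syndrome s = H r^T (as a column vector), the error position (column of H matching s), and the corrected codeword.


s = (1, 0, 1, 0)^T, error position = 10, corrected codeword c = 110011010100101

Compute s = H r^T mod 2 one row at a time:
  s_1 = 1 + 0 + 0 + 0 + 0 + 1 + 0 + 1 = 3 ≡ 1 (mod 2).
  s_2 = 0 + 1 + 1 + 0 + 0 + 1 + 0 + 1 = 4 ≡ 0 (mod 2).
  s_3 = 1 + 0 + 1 + 0 + 0 + 0 + 0 + 1 = 3 ≡ 1 (mod 2).
  s_4 = 1 + 0 + 1 + 0 + 0 + 0 + 1 + 1 = 4 ≡ 0 (mod 2).
s = (1, 0, 1, 0)^T — this equals column 10 of H (binary 1010), so error is at position 10.
Correct: flip bit 10 of r = 110011010000101 to get c = 110011010100101.


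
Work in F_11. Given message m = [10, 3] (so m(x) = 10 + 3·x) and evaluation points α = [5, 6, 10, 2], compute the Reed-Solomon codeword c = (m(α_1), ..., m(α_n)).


c = [3, 6, 7, 5]

Message polynomial: m(x) = 10 + 3·x (mod 11).
For each evaluation point α_i, compute m(α_i) mod 11:
  α_1 = 5: Horner steps 3 → 3, so m(5) = 3.
  α_2 = 6: Horner steps 3 → 6, so m(6) = 6.
  α_3 = 10: Horner steps 3 → 7, so m(10) = 7.
  α_4 = 2: Horner steps 3 → 5, so m(2) = 5.
Codeword c = [3, 6, 7, 5] ∈ F_11^4.


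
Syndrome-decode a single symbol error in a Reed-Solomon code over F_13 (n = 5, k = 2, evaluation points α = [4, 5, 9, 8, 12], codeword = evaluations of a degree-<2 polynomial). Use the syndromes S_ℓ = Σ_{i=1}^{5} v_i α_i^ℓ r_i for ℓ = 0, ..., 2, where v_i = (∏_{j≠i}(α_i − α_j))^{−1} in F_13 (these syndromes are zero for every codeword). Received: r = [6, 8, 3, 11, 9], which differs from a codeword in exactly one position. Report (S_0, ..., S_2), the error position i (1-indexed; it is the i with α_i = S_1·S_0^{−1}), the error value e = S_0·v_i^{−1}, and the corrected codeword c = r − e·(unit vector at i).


S = (4, 6, 9), error at position 4, error magnitude e = 10, c = [6, 8, 3, 1, 9].

Step 1: column multipliers v_i = (∏_{j≠i}(α_i − α_j))^{−1} mod 13.
  i = 1 (α = 4): (4−5)(4−9)(4−8)(4−12) = (−1)·(−5)·(−4)·(−8) = 160 ≡ 4, so v_1 = 4^{−1} = 10 (mod 13).
  i = 2 (α = 5): (5−4)(5−9)(5−8)(5−12) = 1·(−4)·(−3)·(−7) = −84 ≡ 7, so v_2 = 7^{−1} = 2 (mod 13).
  i = 3 (α = 9): (9−4)(9−5)(9−8)(9−12) = 5·4·1·(−3) = −60 ≡ 5, so v_3 = 5^{−1} = 8 (mod 13).
  i = 4 (α = 8): (8−4)(8−5)(8−9)(8−12) = 4·3·(−1)·(−4) = 48 ≡ 9, so v_4 = 9^{−1} = 3 (mod 13).
  i = 5 (α = 12): (12−4)(12−5)(12−9)(12−8) = 8·7·3·4 = 672 ≡ 9, so v_5 = 9^{−1} = 3 (mod 13).
  v = [10, 2, 8, 3, 3].
Step 2: syndromes of r = [6, 8, 3, 11, 9] (all sums mod 13).
  S_0 = Σ v_i r_i = 10·6 + 2·8 + 8·3 + 3·11 + 3·9 = 160 ≡ 4.
  S_1 = Σ v_i α_i r_i = 10·4·6 + 2·5·8 + 8·9·3 + 3·8·11 + 3·12·9 = 1124 ≡ 6.
  α_i^2 mod 13 = [3, 12, 3, 12, 1].
  S_2 = Σ v_i α_i^2 r_i = 10·3·6 + 2·12·8 + 8·3·3 + 3·12·11 + 3·1·9 = 867 ≡ 9.
  S = (4, 6, 9) ≠ 0, so r is not a codeword (an error is present).
Step 3: locate the error. For a single error e at position i, S_ℓ = v_i·e·α_i^ℓ, so α_err = S_1/S_0.
  S_0^{−1} = 4^{−1} = 10 (mod 13), so α_err = 6·10 = 60 ≡ 8 = α_4. Error position i = 4.
  Consistency check: S_2/S_1 = 9·11 = 99 ≡ 8 = α_err ✓ (single-error assumption holds).
Step 4: error magnitude e = S_0/v_4 = S_0·∏_{j≠4}(α_4 − α_j) = 4·9 = 36 ≡ 10 (mod 13).
Step 5: correct position 4: c_4 = r_4 − e = 11 − 10 ≡ 1 (mod 13). Hence c = [6, 8, 3, 1, 9].
  Check: interpolating c through the α_i gives m(x) = 11 + 2·x (degree < 2) with m(α_i) = c_i for every i, so c is indeed a codeword.


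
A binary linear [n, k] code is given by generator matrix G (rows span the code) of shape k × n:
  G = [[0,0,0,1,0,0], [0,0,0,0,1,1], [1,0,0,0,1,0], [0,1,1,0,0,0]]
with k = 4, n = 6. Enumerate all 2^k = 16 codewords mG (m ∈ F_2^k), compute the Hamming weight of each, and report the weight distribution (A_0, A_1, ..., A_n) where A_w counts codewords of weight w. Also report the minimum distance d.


Weight distribution: A_0 = 1, A_1 = 1, A_2 = 4, A_3 = 4, A_4 = 3, A_5 = 3. Minimum distance d = 1.

Enumerate all 2^4 = 16 messages m ∈ F_2^4.
For each, compute codeword c = mG in F_2^6, then tally its weight.
  m = 0000 → c = 000000, weight = 0.
  m = 1000 → c = 000100, weight = 1.
  m = 0100 → c = 000011, weight = 2.
  m = 1100 → c = 000111, weight = 3.
  m = 0010 → c = 100010, weight = 2.
  m = 1010 → c = 100110, weight = 3.
  m = 0110 → c = 100001, weight = 2.
  m = 1110 → c = 100101, weight = 3.
  m = 0001 → c = 011000, weight = 2.
  m = 1001 → c = 011100, weight = 3.
  m = 0101 → c = 011011, weight = 4.
  m = 1101 → c = 011111, weight = 5.
  m = 0011 → c = 111010, weight = 4.
  m = 1011 → c = 111110, weight = 5.
  m = 0111 → c = 111001, weight = 4.
  m = 1111 → c = 111101, weight = 5.
Tally weights:
  weight 0: 1 codewords.
  weight 1: 1 codewords.
  weight 2: 4 codewords.
  weight 3: 4 codewords.
  weight 4: 3 codewords.
  weight 5: 3 codewords.
Minimum distance d = smallest w > 0 with A_w > 0 = 1.
Sanity: Σ A_w = 16 = 2^4 = 16 ✓.


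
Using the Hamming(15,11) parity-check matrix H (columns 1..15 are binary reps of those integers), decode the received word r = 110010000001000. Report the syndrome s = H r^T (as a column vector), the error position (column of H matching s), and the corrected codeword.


s = (1, 0, 1, 0)^T, error position = 10, corrected codeword c = 110010000101000

Compute s = H r^T mod 2 one row at a time:
  s_1 = 0 + 0 + 0 + 0 + 1 + 0 + 0 + 0 = 1 ≡ 1 (mod 2).
  s_2 = 0 + 1 + 0 + 0 + 1 + 0 + 0 + 0 = 2 ≡ 0 (mod 2).
  s_3 = 1 + 0 + 0 + 0 + 0 + 0 + 0 + 0 = 1 ≡ 1 (mod 2).
  s_4 = 1 + 0 + 1 + 0 + 0 + 0 + 0 + 0 = 2 ≡ 0 (mod 2).
s = (1, 0, 1, 0)^T — this equals column 10 of H (binary 1010), so error is at position 10.
Correct: flip bit 10 of r = 110010000001000 to get c = 110010000101000.


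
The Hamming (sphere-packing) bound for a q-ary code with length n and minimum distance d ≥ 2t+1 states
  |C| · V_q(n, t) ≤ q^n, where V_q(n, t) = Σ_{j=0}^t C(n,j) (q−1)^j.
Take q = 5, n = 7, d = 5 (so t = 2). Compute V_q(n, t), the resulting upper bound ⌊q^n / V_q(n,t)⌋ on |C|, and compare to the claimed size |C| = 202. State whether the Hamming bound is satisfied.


V_q(n, t) = 365, q^n = 78125, Hamming bound = 214, |C| = 202 ≤ bound (satisfied).

Step 1: Compute V_q(n, t) = Σ_{j=0}^2 C(n, j) (q−1)^j.
  j = 0: C(7,0)·(4)^0 = 1·1 = 1.
  j = 1: C(7,1)·(4)^1 = 7·4 = 28.
  j = 2: C(7,2)·(4)^2 = 21·16 = 336.
  V_q(n, t) = 1 + 28 + 336 = 365.
Step 2: q^n = 5^7 = 78125.
Step 3: Hamming bound ⌊q^n / V_q(n,t)⌋ = ⌊78125/365⌋ = 214.
Step 4: Compare |C| = 202 to 214: satisfied.
The claimed |C| lies below the Hamming bound.


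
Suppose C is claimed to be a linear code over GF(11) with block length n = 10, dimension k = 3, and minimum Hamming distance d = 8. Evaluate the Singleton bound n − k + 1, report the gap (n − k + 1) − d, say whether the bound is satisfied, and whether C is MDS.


Singleton RHS = n − k + 1 = 8, slack = 0, bound satisfied, MDS.

Singleton bound: d ≤ n − k + 1.
Here n = 10, k = 3, so n − k + 1 = 8.
Given d = 8, check d ≤ 8: YES.
Slack = (n − k + 1) − d = 0.
The code is MDS (slack = 0).
Description: the claimed parameters are [10, 3, 8]_11; such a code would be MDS (meets Singleton bound).


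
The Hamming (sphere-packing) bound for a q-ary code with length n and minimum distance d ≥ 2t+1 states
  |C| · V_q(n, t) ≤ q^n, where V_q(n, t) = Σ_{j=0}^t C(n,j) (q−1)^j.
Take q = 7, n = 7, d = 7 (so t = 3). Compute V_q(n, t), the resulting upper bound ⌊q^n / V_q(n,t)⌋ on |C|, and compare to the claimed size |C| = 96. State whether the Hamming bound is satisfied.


V_q(n, t) = 8359, q^n = 823543, Hamming bound = 98, |C| = 96 ≤ bound (satisfied).

Step 1: Compute V_q(n, t) = Σ_{j=0}^3 C(n, j) (q−1)^j.
  j = 0: C(7,0)·(6)^0 = 1·1 = 1.
  j = 1: C(7,1)·(6)^1 = 7·6 = 42.
  j = 2: C(7,2)·(6)^2 = 21·36 = 756.
  j = 3: C(7,3)·(6)^3 = 35·216 = 7560.
  V_q(n, t) = 1 + 42 + 756 + 7560 = 8359.
Step 2: q^n = 7^7 = 823543.
Step 3: Hamming bound ⌊q^n / V_q(n,t)⌋ = ⌊823543/8359⌋ = 98.
Step 4: Compare |C| = 96 to 98: satisfied.
The claimed |C| lies below the Hamming bound.


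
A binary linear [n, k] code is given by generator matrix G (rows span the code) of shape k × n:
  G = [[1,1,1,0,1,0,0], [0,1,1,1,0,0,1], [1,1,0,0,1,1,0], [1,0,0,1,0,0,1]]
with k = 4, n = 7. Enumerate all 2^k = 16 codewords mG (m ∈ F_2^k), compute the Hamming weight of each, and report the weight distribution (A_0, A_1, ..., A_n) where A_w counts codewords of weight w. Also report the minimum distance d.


Weight distribution: A_0 = 1, A_1 = 1, A_2 = 1, A_3 = 4, A_4 = 5, A_5 = 3, A_6 = 1. Minimum distance d = 1.

Enumerate all 2^4 = 16 messages m ∈ F_2^4.
For each, compute codeword c = mG in F_2^7, then tally its weight.
  m = 0000 → c = 0000000, weight = 0.
  m = 1000 → c = 1110100, weight = 4.
  m = 0100 → c = 0111001, weight = 4.
  m = 1100 → c = 1001101, weight = 4.
  m = 0010 → c = 1100110, weight = 4.
  m = 1010 → c = 0010010, weight = 2.
  m = 0110 → c = 1011111, weight = 6.
  m = 1110 → c = 0101011, weight = 4.
  m = 0001 → c = 1001001, weight = 3.
  m = 1001 → c = 0111101, weight = 5.
  m = 0101 → c = 1110000, weight = 3.
  m = 1101 → c = 0000100, weight = 1.
  m = 0011 → c = 0101111, weight = 5.
  m = 1011 → c = 1011011, weight = 5.
  m = 0111 → c = 0010110, weight = 3.
  m = 1111 → c = 1100010, weight = 3.
Tally weights:
  weight 0: 1 codewords.
  weight 1: 1 codewords.
  weight 2: 1 codewords.
  weight 3: 4 codewords.
  weight 4: 5 codewords.
  weight 5: 3 codewords.
  weight 6: 1 codewords.
Minimum distance d = smallest w > 0 with A_w > 0 = 1.
Sanity: Σ A_w = 16 = 2^4 = 16 ✓.


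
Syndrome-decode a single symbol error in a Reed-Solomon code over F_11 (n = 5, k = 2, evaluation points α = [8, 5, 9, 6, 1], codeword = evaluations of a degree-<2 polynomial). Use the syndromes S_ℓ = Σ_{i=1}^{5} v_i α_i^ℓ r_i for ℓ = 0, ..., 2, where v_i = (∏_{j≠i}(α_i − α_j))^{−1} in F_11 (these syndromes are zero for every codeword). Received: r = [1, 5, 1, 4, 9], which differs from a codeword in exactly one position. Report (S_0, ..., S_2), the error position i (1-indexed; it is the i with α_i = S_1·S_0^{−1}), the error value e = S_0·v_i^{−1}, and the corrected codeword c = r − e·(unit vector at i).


S = (5, 7, 1), error at position 1, error magnitude e = 10, c = [2, 5, 1, 4, 9].

Step 1: column multipliers v_i = (∏_{j≠i}(α_i − α_j))^{−1} mod 11.
  i = 1 (α = 8): (8−5)(8−9)(8−6)(8−1) = 3·(−1)·2·7 = −42 ≡ 2, so v_1 = 2^{−1} = 6 (mod 11).
  i = 2 (α = 5): (5−8)(5−9)(5−6)(5−1) = (−3)·(−4)·(−1)·4 = −48 ≡ 7, so v_2 = 7^{−1} = 8 (mod 11).
  i = 3 (α = 9): (9−8)(9−5)(9−6)(9−1) = 1·4·3·8 = 96 ≡ 8, so v_3 = 8^{−1} = 7 (mod 11).
  i = 4 (α = 6): (6−8)(6−5)(6−9)(6−1) = (−2)·1·(−3)·5 = 30 ≡ 8, so v_4 = 8^{−1} = 7 (mod 11).
  i = 5 (α = 1): (1−8)(1−5)(1−9)(1−6) = (−7)·(−4)·(−8)·(−5) = 1120 ≡ 9, so v_5 = 9^{−1} = 5 (mod 11).
  v = [6, 8, 7, 7, 5].
Step 2: syndromes of r = [1, 5, 1, 4, 9] (all sums mod 11).
  S_0 = Σ v_i r_i = 6·1 + 8·5 + 7·1 + 7·4 + 5·9 = 126 ≡ 5.
  S_1 = Σ v_i α_i r_i = 6·8·1 + 8·5·5 + 7·9·1 + 7·6·4 + 5·1·9 = 524 ≡ 7.
  α_i^2 mod 11 = [9, 3, 4, 3, 1].
  S_2 = Σ v_i α_i^2 r_i = 6·9·1 + 8·3·5 + 7·4·1 + 7·3·4 + 5·1·9 = 331 ≡ 1.
  S = (5, 7, 1) ≠ 0, so r is not a codeword (an error is present).
Step 3: locate the error. For a single error e at position i, S_ℓ = v_i·e·α_i^ℓ, so α_err = S_1/S_0.
  S_0^{−1} = 5^{−1} = 9 (mod 11), so α_err = 7·9 = 63 ≡ 8 = α_1. Error position i = 1.
  Consistency check: S_2/S_1 = 1·8 = 8 ≡ 8 = α_err ✓ (single-error assumption holds).
Step 4: error magnitude e = S_0/v_1 = S_0·∏_{j≠1}(α_1 − α_j) = 5·2 = 10 ≡ 10 (mod 11).
Step 5: correct position 1: c_1 = r_1 − e = 1 − 10 ≡ 2 (mod 11). Hence c = [2, 5, 1, 4, 9].
  Check: interpolating c through the α_i gives m(x) = 10 + 10·x (degree < 2) with m(α_i) = c_i for every i, so c is indeed a codeword.


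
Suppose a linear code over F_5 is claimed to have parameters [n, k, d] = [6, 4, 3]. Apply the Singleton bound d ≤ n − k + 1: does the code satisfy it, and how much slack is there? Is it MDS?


Singleton RHS = n − k + 1 = 3, slack = 0, bound satisfied, MDS.

Singleton bound: d ≤ n − k + 1.
Here n = 6, k = 4, so n − k + 1 = 3.
Given d = 3, check d ≤ 3: YES.
Slack = (n − k + 1) − d = 0.
The code is MDS (slack = 0).
Description: the claimed parameters are [6, 4, 3]_5; such a code would be MDS (meets Singleton bound).


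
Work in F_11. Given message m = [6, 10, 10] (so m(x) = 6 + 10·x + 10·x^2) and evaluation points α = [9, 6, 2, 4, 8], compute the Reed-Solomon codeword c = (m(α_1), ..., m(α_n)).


c = [4, 8, 0, 8, 0]

Message polynomial: m(x) = 6 + 10·x + 10·x^2 (mod 11).
For each evaluation point α_i, compute m(α_i) mod 11:
  α_1 = 9: Horner steps 10 → 1 → 4, so m(9) = 4.
  α_2 = 6: Horner steps 10 → 4 → 8, so m(6) = 8.
  α_3 = 2: Horner steps 10 → 8 → 0, so m(2) = 0.
  α_4 = 4: Horner steps 10 → 6 → 8, so m(4) = 8.
  α_5 = 8: Horner steps 10 → 2 → 0, so m(8) = 0.
Codeword c = [4, 8, 0, 8, 0] ∈ F_11^5.


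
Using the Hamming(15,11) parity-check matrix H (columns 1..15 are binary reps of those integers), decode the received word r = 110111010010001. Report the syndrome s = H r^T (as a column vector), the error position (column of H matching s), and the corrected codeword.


s = (1, 0, 0, 0)^T, error position = 8, corrected codeword c = 110111000010001

Compute s = H r^T mod 2 one row at a time:
  s_1 = 1 + 0 + 0 + 1 + 0 + 0 + 0 + 1 = 3 ≡ 1 (mod 2).
  s_2 = 1 + 1 + 1 + 0 + 0 + 0 + 0 + 1 = 4 ≡ 0 (mod 2).
  s_3 = 1 + 0 + 1 + 0 + 0 + 1 + 0 + 1 = 4 ≡ 0 (mod 2).
  s_4 = 1 + 0 + 1 + 0 + 0 + 1 + 0 + 1 = 4 ≡ 0 (mod 2).
s = (1, 0, 0, 0)^T — this equals column 8 of H (binary 1000), so error is at position 8.
Correct: flip bit 8 of r = 110111010010001 to get c = 110111000010001.


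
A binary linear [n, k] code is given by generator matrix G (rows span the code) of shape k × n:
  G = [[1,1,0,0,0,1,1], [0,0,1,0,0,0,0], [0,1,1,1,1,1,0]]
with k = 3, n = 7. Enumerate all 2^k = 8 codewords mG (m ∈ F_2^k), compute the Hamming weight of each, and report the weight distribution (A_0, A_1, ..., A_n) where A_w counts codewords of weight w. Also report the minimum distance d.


Weight distribution: A_0 = 1, A_1 = 1, A_4 = 3, A_5 = 3. Minimum distance d = 1.

Enumerate all 2^3 = 8 messages m ∈ F_2^3.
For each, compute codeword c = mG in F_2^7, then tally its weight.
  m = 000 → c = 0000000, weight = 0.
  m = 100 → c = 1100011, weight = 4.
  m = 010 → c = 0010000, weight = 1.
  m = 110 → c = 1110011, weight = 5.
  m = 001 → c = 0111110, weight = 5.
  m = 101 → c = 1011101, weight = 5.
  m = 011 → c = 0101110, weight = 4.
  m = 111 → c = 1001101, weight = 4.
Tally weights:
  weight 0: 1 codewords.
  weight 1: 1 codewords.
  weight 4: 3 codewords.
  weight 5: 3 codewords.
Minimum distance d = smallest w > 0 with A_w > 0 = 1.
Sanity: Σ A_w = 8 = 2^3 = 8 ✓.


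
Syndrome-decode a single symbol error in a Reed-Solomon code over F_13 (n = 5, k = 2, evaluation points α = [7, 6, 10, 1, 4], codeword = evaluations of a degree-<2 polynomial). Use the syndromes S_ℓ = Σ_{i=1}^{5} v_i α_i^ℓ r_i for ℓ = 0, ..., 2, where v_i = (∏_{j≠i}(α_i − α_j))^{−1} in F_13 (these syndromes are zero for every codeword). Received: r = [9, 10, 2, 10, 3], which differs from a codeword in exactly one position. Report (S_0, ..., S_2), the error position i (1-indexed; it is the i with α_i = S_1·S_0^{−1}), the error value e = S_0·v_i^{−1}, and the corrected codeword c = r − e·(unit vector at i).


S = (3, 5, 4), error at position 2, error magnitude e = 3, c = [9, 7, 2, 10, 3].

Step 1: column multipliers v_i = (∏_{j≠i}(α_i − α_j))^{−1} mod 13.
  i = 1 (α = 7): (7−6)(7−10)(7−1)(7−4) = 1·(−3)·6·3 = −54 ≡ 11, so v_1 = 11^{−1} = 6 (mod 13).
  i = 2 (α = 6): (6−7)(6−10)(6−1)(6−4) = (−1)·(−4)·5·2 = 40 ≡ 1, so v_2 = 1^{−1} = 1 (mod 13).
  i = 3 (α = 10): (10−7)(10−6)(10−1)(10−4) = 3·4·9·6 = 648 ≡ 11, so v_3 = 11^{−1} = 6 (mod 13).
  i = 4 (α = 1): (1−7)(1−6)(1−10)(1−4) = (−6)·(−5)·(−9)·(−3) = 810 ≡ 4, so v_4 = 4^{−1} = 10 (mod 13).
  i = 5 (α = 4): (4−7)(4−6)(4−10)(4−1) = (−3)·(−2)·(−6)·3 = −108 ≡ 9, so v_5 = 9^{−1} = 3 (mod 13).
  v = [6, 1, 6, 10, 3].
Step 2: syndromes of r = [9, 10, 2, 10, 3] (all sums mod 13).
  S_0 = Σ v_i r_i = 6·9 + 1·10 + 6·2 + 10·10 + 3·3 = 185 ≡ 3.
  S_1 = Σ v_i α_i r_i = 6·7·9 + 1·6·10 + 6·10·2 + 10·1·10 + 3·4·3 = 694 ≡ 5.
  α_i^2 mod 13 = [10, 10, 9, 1, 3].
  S_2 = Σ v_i α_i^2 r_i = 6·10·9 + 1·10·10 + 6·9·2 + 10·1·10 + 3·3·3 = 875 ≡ 4.
  S = (3, 5, 4) ≠ 0, so r is not a codeword (an error is present).
Step 3: locate the error. For a single error e at position i, S_ℓ = v_i·e·α_i^ℓ, so α_err = S_1/S_0.
  S_0^{−1} = 3^{−1} = 9 (mod 13), so α_err = 5·9 = 45 ≡ 6 = α_2. Error position i = 2.
  Consistency check: S_2/S_1 = 4·8 = 32 ≡ 6 = α_err ✓ (single-error assumption holds).
Step 4: error magnitude e = S_0/v_2 = S_0·∏_{j≠2}(α_2 − α_j) = 3·1 = 3 ≡ 3 (mod 13).
Step 5: correct position 2: c_2 = r_2 − e = 10 − 3 ≡ 7 (mod 13). Hence c = [9, 7, 2, 10, 3].
  Check: interpolating c through the α_i gives m(x) = 8 + 2·x (degree < 2) with m(α_i) = c_i for every i, so c is indeed a codeword.


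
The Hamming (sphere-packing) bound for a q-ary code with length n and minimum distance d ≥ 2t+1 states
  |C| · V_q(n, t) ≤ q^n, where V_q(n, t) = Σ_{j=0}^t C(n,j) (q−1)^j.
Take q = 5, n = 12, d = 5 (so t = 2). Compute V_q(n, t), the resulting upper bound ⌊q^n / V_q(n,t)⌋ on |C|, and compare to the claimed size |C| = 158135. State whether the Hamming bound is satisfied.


V_q(n, t) = 1105, q^n = 244140625, Hamming bound = 220941, |C| = 158135 ≤ bound (satisfied).

Step 1: Compute V_q(n, t) = Σ_{j=0}^2 C(n, j) (q−1)^j.
  j = 0: C(12,0)·(4)^0 = 1·1 = 1.
  j = 1: C(12,1)·(4)^1 = 12·4 = 48.
  j = 2: C(12,2)·(4)^2 = 66·16 = 1056.
  V_q(n, t) = 1 + 48 + 1056 = 1105.
Step 2: q^n = 5^12 = 244140625.
Step 3: Hamming bound ⌊q^n / V_q(n,t)⌋ = ⌊244140625/1105⌋ = 220941.
Step 4: Compare |C| = 158135 to 220941: satisfied.
The claimed |C| lies below the Hamming bound.


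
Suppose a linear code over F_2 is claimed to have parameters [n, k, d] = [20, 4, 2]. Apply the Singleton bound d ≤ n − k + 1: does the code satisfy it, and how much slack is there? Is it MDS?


Singleton RHS = n − k + 1 = 17, slack = 15, bound satisfied, not MDS.

Singleton bound: d ≤ n − k + 1.
Here n = 20, k = 4, so n − k + 1 = 17.
Given d = 2, check d ≤ 17: YES.
Slack = (n − k + 1) − d = 15.
The code is NOT MDS (slack = 15 > 0).
Description: the claimed parameters are [20, 4, 2]_2; such a code would be non-MDS.


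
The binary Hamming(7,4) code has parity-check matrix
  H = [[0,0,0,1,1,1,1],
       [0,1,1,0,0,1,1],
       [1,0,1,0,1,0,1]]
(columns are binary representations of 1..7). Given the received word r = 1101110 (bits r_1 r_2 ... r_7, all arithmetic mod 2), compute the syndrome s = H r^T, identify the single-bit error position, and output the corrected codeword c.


s = (1, 0, 0)^T, error position = 4, corrected codeword c = 1100110

Compute s = H r^T mod 2 one row at a time:
  s_1 = 1 + 1 + 1 + 0 = 3 ≡ 1 (mod 2).
  s_2 = 1 + 0 + 1 + 0 = 2 ≡ 0 (mod 2).
  s_3 = 1 + 0 + 1 + 0 = 2 ≡ 0 (mod 2).
s = (1, 0, 0)^T — this equals column 4 of H (binary 100), so error is at position 4.
Correct: flip bit 4 of r = 1101110 to get c = 1100110.


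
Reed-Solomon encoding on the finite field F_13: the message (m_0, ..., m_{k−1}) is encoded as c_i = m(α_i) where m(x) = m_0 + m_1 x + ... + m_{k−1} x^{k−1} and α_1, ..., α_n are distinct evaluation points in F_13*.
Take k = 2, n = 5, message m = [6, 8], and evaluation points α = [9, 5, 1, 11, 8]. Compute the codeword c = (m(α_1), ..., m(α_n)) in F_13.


c = [0, 7, 1, 3, 5]

Message polynomial: m(x) = 6 + 8·x (mod 13).
For each evaluation point α_i, compute m(α_i) mod 13:
  α_1 = 9: Horner steps 8 → 0, so m(9) = 0.
  α_2 = 5: Horner steps 8 → 7, so m(5) = 7.
  α_3 = 1: Horner steps 8 → 1, so m(1) = 1.
  α_4 = 11: Horner steps 8 → 3, so m(11) = 3.
  α_5 = 8: Horner steps 8 → 5, so m(8) = 5.
Codeword c = [0, 7, 1, 3, 5] ∈ F_13^5.


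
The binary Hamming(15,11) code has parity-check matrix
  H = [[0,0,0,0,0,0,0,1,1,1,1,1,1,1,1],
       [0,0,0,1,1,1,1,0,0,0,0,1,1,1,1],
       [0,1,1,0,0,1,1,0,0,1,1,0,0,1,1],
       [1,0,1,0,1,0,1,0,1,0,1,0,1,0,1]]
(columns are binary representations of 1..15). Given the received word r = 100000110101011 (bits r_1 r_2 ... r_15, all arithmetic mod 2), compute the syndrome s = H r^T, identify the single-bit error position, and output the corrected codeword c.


s = (1, 0, 0, 1)^T, error position = 9, corrected codeword c = 100000111101011

Compute s = H r^T mod 2 one row at a time:
  s_1 = 1 + 0 + 1 + 0 + 1 + 0 + 1 + 1 = 5 ≡ 1 (mod 2).
  s_2 = 0 + 0 + 0 + 1 + 1 + 0 + 1 + 1 = 4 ≡ 0 (mod 2).
  s_3 = 0 + 0 + 0 + 1 + 1 + 0 + 1 + 1 = 4 ≡ 0 (mod 2).
  s_4 = 1 + 0 + 0 + 1 + 0 + 0 + 0 + 1 = 3 ≡ 1 (mod 2).
s = (1, 0, 0, 1)^T — this equals column 9 of H (binary 1001), so error is at position 9.
Correct: flip bit 9 of r = 100000110101011 to get c = 100000111101011.


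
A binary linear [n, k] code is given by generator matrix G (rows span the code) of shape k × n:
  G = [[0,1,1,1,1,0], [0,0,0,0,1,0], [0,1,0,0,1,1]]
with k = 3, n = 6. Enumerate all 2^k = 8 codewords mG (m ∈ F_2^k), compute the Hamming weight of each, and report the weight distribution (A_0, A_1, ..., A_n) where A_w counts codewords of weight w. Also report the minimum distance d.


Weight distribution: A_0 = 1, A_1 = 1, A_2 = 1, A_3 = 3, A_4 = 2. Minimum distance d = 1.

Enumerate all 2^3 = 8 messages m ∈ F_2^3.
For each, compute codeword c = mG in F_2^6, then tally its weight.
  m = 000 → c = 000000, weight = 0.
  m = 100 → c = 011110, weight = 4.
  m = 010 → c = 000010, weight = 1.
  m = 110 → c = 011100, weight = 3.
  m = 001 → c = 010011, weight = 3.
  m = 101 → c = 001101, weight = 3.
  m = 011 → c = 010001, weight = 2.
  m = 111 → c = 001111, weight = 4.
Tally weights:
  weight 0: 1 codewords.
  weight 1: 1 codewords.
  weight 2: 1 codewords.
  weight 3: 3 codewords.
  weight 4: 2 codewords.
Minimum distance d = smallest w > 0 with A_w > 0 = 1.
Sanity: Σ A_w = 8 = 2^3 = 8 ✓.


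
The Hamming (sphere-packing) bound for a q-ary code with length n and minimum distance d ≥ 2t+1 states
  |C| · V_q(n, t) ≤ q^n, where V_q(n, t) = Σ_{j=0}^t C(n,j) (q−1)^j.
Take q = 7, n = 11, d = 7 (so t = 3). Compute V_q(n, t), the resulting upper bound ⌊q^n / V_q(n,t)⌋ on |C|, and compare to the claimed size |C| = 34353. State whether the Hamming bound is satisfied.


V_q(n, t) = 37687, q^n = 1977326743, Hamming bound = 52467, |C| = 34353 ≤ bound (satisfied).

Step 1: Compute V_q(n, t) = Σ_{j=0}^3 C(n, j) (q−1)^j.
  j = 0: C(11,0)·(6)^0 = 1·1 = 1.
  j = 1: C(11,1)·(6)^1 = 11·6 = 66.
  j = 2: C(11,2)·(6)^2 = 55·36 = 1980.
  j = 3: C(11,3)·(6)^3 = 165·216 = 35640.
  V_q(n, t) = 1 + 66 + 1980 + 35640 = 37687.
Step 2: q^n = 7^11 = 1977326743.
Step 3: Hamming bound ⌊q^n / V_q(n,t)⌋ = ⌊1977326743/37687⌋ = 52467.
Step 4: Compare |C| = 34353 to 52467: satisfied.
The claimed |C| lies below the Hamming bound.


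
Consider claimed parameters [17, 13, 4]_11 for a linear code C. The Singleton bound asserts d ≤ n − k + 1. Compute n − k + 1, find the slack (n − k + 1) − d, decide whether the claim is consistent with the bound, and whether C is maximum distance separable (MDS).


Singleton RHS = n − k + 1 = 5, slack = 1, bound satisfied, not MDS.

Singleton bound: d ≤ n − k + 1.
Here n = 17, k = 13, so n − k + 1 = 5.
Given d = 4, check d ≤ 5: YES.
Slack = (n − k + 1) − d = 1.
The code is NOT MDS (slack = 1 > 0).
Description: the claimed parameters are [17, 13, 4]_11; such a code would be non-MDS.


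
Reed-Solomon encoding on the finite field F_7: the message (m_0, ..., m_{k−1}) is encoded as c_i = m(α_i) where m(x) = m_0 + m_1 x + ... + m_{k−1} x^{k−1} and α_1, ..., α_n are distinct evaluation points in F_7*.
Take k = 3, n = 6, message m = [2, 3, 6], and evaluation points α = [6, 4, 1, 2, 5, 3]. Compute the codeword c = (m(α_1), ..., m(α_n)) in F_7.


c = [5, 5, 4, 4, 6, 2]

Message polynomial: m(x) = 2 + 3·x + 6·x^2 (mod 7).
For each evaluation point α_i, compute m(α_i) mod 7:
  α_1 = 6: Horner steps 6 → 4 → 5, so m(6) = 5.
  α_2 = 4: Horner steps 6 → 6 → 5, so m(4) = 5.
  α_3 = 1: Horner steps 6 → 2 → 4, so m(1) = 4.
  α_4 = 2: Horner steps 6 → 1 → 4, so m(2) = 4.
  α_5 = 5: Horner steps 6 → 5 → 6, so m(5) = 6.
  α_6 = 3: Horner steps 6 → 0 → 2, so m(3) = 2.
Codeword c = [5, 5, 4, 4, 6, 2] ∈ F_7^6.


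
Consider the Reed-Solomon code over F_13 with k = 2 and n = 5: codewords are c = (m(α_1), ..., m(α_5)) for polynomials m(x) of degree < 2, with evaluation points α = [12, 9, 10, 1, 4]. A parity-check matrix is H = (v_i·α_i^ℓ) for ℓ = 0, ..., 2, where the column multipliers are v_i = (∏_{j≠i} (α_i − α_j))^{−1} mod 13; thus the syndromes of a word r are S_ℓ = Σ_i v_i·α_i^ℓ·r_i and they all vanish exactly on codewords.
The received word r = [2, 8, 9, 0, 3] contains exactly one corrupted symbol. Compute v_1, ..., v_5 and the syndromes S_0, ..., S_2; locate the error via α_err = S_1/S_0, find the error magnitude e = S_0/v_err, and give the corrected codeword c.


S = (7, 6, 7), error at position 1, error magnitude e = 4, c = [11, 8, 9, 0, 3].

Step 1: column multipliers v_i = (∏_{j≠i}(α_i − α_j))^{−1} mod 13.
  i = 1 (α = 12): (12−9)(12−10)(12−1)(12−4) = 3·2·11·8 = 528 ≡ 8, so v_1 = 8^{−1} = 5 (mod 13).
  i = 2 (α = 9): (9−12)(9−10)(9−1)(9−4) = (−3)·(−1)·8·5 = 120 ≡ 3, so v_2 = 3^{−1} = 9 (mod 13).
  i = 3 (α = 10): (10−12)(10−9)(10−1)(10−4) = (−2)·1·9·6 = −108 ≡ 9, so v_3 = 9^{−1} = 3 (mod 13).
  i = 4 (α = 1): (1−12)(1−9)(1−10)(1−4) = (−11)·(−8)·(−9)·(−3) = 2376 ≡ 10, so v_4 = 10^{−1} = 4 (mod 13).
  i = 5 (α = 4): (4−12)(4−9)(4−10)(4−1) = (−8)·(−5)·(−6)·3 = −720 ≡ 8, so v_5 = 8^{−1} = 5 (mod 13).
  v = [5, 9, 3, 4, 5].
Step 2: syndromes of r = [2, 8, 9, 0, 3] (all sums mod 13).
  S_0 = Σ v_i r_i = 5·2 + 9·8 + 3·9 + 4·0 + 5·3 = 124 ≡ 7.
  S_1 = Σ v_i α_i r_i = 5·12·2 + 9·9·8 + 3·10·9 + 4·1·0 + 5·4·3 = 1098 ≡ 6.
  α_i^2 mod 13 = [1, 3, 9, 1, 3].
  S_2 = Σ v_i α_i^2 r_i = 5·1·2 + 9·3·8 + 3·9·9 + 4·1·0 + 5·3·3 = 514 ≡ 7.
  S = (7, 6, 7) ≠ 0, so r is not a codeword (an error is present).
Step 3: locate the error. For a single error e at position i, S_ℓ = v_i·e·α_i^ℓ, so α_err = S_1/S_0.
  S_0^{−1} = 7^{−1} = 2 (mod 13), so α_err = 6·2 = 12 ≡ 12 = α_1. Error position i = 1.
  Consistency check: S_2/S_1 = 7·11 = 77 ≡ 12 = α_err ✓ (single-error assumption holds).
Step 4: error magnitude e = S_0/v_1 = S_0·∏_{j≠1}(α_1 − α_j) = 7·8 = 56 ≡ 4 (mod 13).
Step 5: correct position 1: c_1 = r_1 − e = 2 − 4 ≡ 11 (mod 13). Hence c = [11, 8, 9, 0, 3].
  Check: interpolating c through the α_i gives m(x) = 12 + 1·x (degree < 2) with m(α_i) = c_i for every i, so c is indeed a codeword.


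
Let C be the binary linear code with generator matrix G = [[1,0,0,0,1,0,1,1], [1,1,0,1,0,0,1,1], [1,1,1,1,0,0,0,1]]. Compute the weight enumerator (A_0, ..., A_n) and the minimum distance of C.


Weight distribution: A_0 = 1, A_2 = 1, A_3 = 1, A_4 = 2, A_5 = 3. Minimum distance d = 2.

Enumerate all 2^3 = 8 messages m ∈ F_2^3.
For each, compute codeword c = mG in F_2^8, then tally its weight.
  m = 000 → c = 00000000, weight = 0.
  m = 100 → c = 10001011, weight = 4.
  m = 010 → c = 11010011, weight = 5.
  m = 110 → c = 01011000, weight = 3.
  m = 001 → c = 11110001, weight = 5.
  m = 101 → c = 01111010, weight = 5.
  m = 011 → c = 00100010, weight = 2.
  m = 111 → c = 10101001, weight = 4.
Tally weights:
  weight 0: 1 codewords.
  weight 2: 1 codewords.
  weight 3: 1 codewords.
  weight 4: 2 codewords.
  weight 5: 3 codewords.
Minimum distance d = smallest w > 0 with A_w > 0 = 2.
Sanity: Σ A_w = 8 = 2^3 = 8 ✓.


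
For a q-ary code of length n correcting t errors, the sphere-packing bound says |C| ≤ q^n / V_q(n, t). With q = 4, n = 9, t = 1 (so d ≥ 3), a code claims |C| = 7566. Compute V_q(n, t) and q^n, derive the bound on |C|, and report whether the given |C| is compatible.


V_q(n, t) = 28, q^n = 262144, Hamming bound = 9362, |C| = 7566 ≤ bound (satisfied).

Step 1: Compute V_q(n, t) = Σ_{j=0}^1 C(n, j) (q−1)^j.
  j = 0: C(9,0)·(3)^0 = 1·1 = 1.
  j = 1: C(9,1)·(3)^1 = 9·3 = 27.
  V_q(n, t) = 1 + 27 = 28.
Step 2: q^n = 4^9 = 262144.
Step 3: Hamming bound ⌊q^n / V_q(n,t)⌋ = ⌊262144/28⌋ = 9362.
Step 4: Compare |C| = 7566 to 9362: satisfied.
The claimed |C| lies below the Hamming bound.


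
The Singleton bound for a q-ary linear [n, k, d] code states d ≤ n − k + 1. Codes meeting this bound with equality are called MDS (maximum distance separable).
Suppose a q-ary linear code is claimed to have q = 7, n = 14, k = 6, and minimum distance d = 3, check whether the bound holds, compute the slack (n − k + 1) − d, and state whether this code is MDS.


Singleton RHS = n − k + 1 = 9, slack = 6, bound satisfied, not MDS.

Singleton bound: d ≤ n − k + 1.
Here n = 14, k = 6, so n − k + 1 = 9.
Given d = 3, check d ≤ 9: YES.
Slack = (n − k + 1) − d = 6.
The code is NOT MDS (slack = 6 > 0).
Description: the claimed parameters are [14, 6, 3]_7; such a code would be non-MDS.


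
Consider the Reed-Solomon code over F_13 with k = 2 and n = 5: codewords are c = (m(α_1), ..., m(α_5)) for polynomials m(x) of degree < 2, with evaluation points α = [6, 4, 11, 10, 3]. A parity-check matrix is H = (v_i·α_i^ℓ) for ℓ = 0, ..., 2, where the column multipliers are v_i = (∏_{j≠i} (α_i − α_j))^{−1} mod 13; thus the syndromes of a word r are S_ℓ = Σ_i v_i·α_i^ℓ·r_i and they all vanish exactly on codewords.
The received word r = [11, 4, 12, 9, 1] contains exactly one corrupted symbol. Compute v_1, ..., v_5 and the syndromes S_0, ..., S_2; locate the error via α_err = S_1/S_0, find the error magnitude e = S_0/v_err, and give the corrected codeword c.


S = (9, 2, 12), error at position 1, error magnitude e = 1, c = [10, 4, 12, 9, 1].

Step 1: column multipliers v_i = (∏_{j≠i}(α_i − α_j))^{−1} mod 13.
  i = 1 (α = 6): (6−4)(6−11)(6−10)(6−3) = 2·(−5)·(−4)·3 = 120 ≡ 3, so v_1 = 3^{−1} = 9 (mod 13).
  i = 2 (α = 4): (4−6)(4−11)(4−10)(4−3) = (−2)·(−7)·(−6)·1 = −84 ≡ 7, so v_2 = 7^{−1} = 2 (mod 13).
  i = 3 (α = 11): (11−6)(11−4)(11−10)(11−3) = 5·7·1·8 = 280 ≡ 7, so v_3 = 7^{−1} = 2 (mod 13).
  i = 4 (α = 10): (10−6)(10−4)(10−11)(10−3) = 4·6·(−1)·7 = −168 ≡ 1, so v_4 = 1^{−1} = 1 (mod 13).
  i = 5 (α = 3): (3−6)(3−4)(3−11)(3−10) = (−3)·(−1)·(−8)·(−7) = 168 ≡ 12, so v_5 = 12^{−1} = 12 (mod 13).
  v = [9, 2, 2, 1, 12].
Step 2: syndromes of r = [11, 4, 12, 9, 1] (all sums mod 13).
  S_0 = Σ v_i r_i = 9·11 + 2·4 + 2·12 + 1·9 + 12·1 = 152 ≡ 9.
  S_1 = Σ v_i α_i r_i = 9·6·11 + 2·4·4 + 2·11·12 + 1·10·9 + 12·3·1 = 1016 ≡ 2.
  α_i^2 mod 13 = [10, 3, 4, 9, 9].
  S_2 = Σ v_i α_i^2 r_i = 9·10·11 + 2·3·4 + 2·4·12 + 1·9·9 + 12·9·1 = 1299 ≡ 12.
  S = (9, 2, 12) ≠ 0, so r is not a codeword (an error is present).
Step 3: locate the error. For a single error e at position i, S_ℓ = v_i·e·α_i^ℓ, so α_err = S_1/S_0.
  S_0^{−1} = 9^{−1} = 3 (mod 13), so α_err = 2·3 = 6 ≡ 6 = α_1. Error position i = 1.
  Consistency check: S_2/S_1 = 12·7 = 84 ≡ 6 = α_err ✓ (single-error assumption holds).
Step 4: error magnitude e = S_0/v_1 = S_0·∏_{j≠1}(α_1 − α_j) = 9·3 = 27 ≡ 1 (mod 13).
Step 5: correct position 1: c_1 = r_1 − e = 11 − 1 ≡ 10 (mod 13). Hence c = [10, 4, 12, 9, 1].
  Check: interpolating c through the α_i gives m(x) = 5 + 3·x (degree < 2) with m(α_i) = c_i for every i, so c is indeed a codeword.


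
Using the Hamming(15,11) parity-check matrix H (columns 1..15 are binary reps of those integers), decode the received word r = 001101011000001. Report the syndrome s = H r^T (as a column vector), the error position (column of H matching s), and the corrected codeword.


s = (1, 1, 1, 1)^T, error position = 15, corrected codeword c = 001101011000000

Compute s = H r^T mod 2 one row at a time:
  s_1 = 1 + 1 + 0 + 0 + 0 + 0 + 0 + 1 = 3 ≡ 1 (mod 2).
  s_2 = 1 + 0 + 1 + 0 + 0 + 0 + 0 + 1 = 3 ≡ 1 (mod 2).
  s_3 = 0 + 1 + 1 + 0 + 0 + 0 + 0 + 1 = 3 ≡ 1 (mod 2).
  s_4 = 0 + 1 + 0 + 0 + 1 + 0 + 0 + 1 = 3 ≡ 1 (mod 2).
s = (1, 1, 1, 1)^T — this equals column 15 of H (binary 1111), so error is at position 15.
Correct: flip bit 15 of r = 001101011000001 to get c = 001101011000000.


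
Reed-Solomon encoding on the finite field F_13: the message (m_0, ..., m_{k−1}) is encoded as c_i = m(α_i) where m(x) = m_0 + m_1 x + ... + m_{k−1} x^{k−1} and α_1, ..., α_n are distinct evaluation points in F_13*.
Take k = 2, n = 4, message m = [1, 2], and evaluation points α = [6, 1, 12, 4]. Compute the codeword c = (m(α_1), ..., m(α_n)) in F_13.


c = [0, 3, 12, 9]

Message polynomial: m(x) = 1 + 2·x (mod 13).
For each evaluation point α_i, compute m(α_i) mod 13:
  α_1 = 6: Horner steps 2 → 0, so m(6) = 0.
  α_2 = 1: Horner steps 2 → 3, so m(1) = 3.
  α_3 = 12: Horner steps 2 → 12, so m(12) = 12.
  α_4 = 4: Horner steps 2 → 9, so m(4) = 9.
Codeword c = [0, 3, 12, 9] ∈ F_13^4.


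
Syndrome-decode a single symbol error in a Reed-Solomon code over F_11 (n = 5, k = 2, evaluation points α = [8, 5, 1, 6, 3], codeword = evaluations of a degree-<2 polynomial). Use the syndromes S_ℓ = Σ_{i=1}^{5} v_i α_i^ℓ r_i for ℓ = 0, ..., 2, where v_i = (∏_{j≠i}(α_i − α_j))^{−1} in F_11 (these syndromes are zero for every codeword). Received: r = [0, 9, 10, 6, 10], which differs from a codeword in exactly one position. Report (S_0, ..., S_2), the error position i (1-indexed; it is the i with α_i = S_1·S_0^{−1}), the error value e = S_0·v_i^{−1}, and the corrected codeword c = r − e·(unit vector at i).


S = (1, 3, 9), error at position 5, error magnitude e = 6, c = [0, 9, 10, 6, 4].

Step 1: column multipliers v_i = (∏_{j≠i}(α_i − α_j))^{−1} mod 11.
  i = 1 (α = 8): (8−5)(8−1)(8−6)(8−3) = 3·7·2·5 = 210 ≡ 1, so v_1 = 1^{−1} = 1 (mod 11).
  i = 2 (α = 5): (5−8)(5−1)(5−6)(5−3) = (−3)·4·(−1)·2 = 24 ≡ 2, so v_2 = 2^{−1} = 6 (mod 11).
  i = 3 (α = 1): (1−8)(1−5)(1−6)(1−3) = (−7)·(−4)·(−5)·(−2) = 280 ≡ 5, so v_3 = 5^{−1} = 9 (mod 11).
  i = 4 (α = 6): (6−8)(6−5)(6−1)(6−3) = (−2)·1·5·3 = −30 ≡ 3, so v_4 = 3^{−1} = 4 (mod 11).
  i = 5 (α = 3): (3−8)(3−5)(3−1)(3−6) = (−5)·(−2)·2·(−3) = −60 ≡ 6, so v_5 = 6^{−1} = 2 (mod 11).
  v = [1, 6, 9, 4, 2].
Step 2: syndromes of r = [0, 9, 10, 6, 10] (all sums mod 11).
  S_0 = Σ v_i r_i = 1·0 + 6·9 + 9·10 + 4·6 + 2·10 = 188 ≡ 1.
  S_1 = Σ v_i α_i r_i = 1·8·0 + 6·5·9 + 9·1·10 + 4·6·6 + 2·3·10 = 564 ≡ 3.
  α_i^2 mod 11 = [9, 3, 1, 3, 9].
  S_2 = Σ v_i α_i^2 r_i = 1·9·0 + 6·3·9 + 9·1·10 + 4·3·6 + 2·9·10 = 504 ≡ 9.
  S = (1, 3, 9) ≠ 0, so r is not a codeword (an error is present).
Step 3: locate the error. For a single error e at position i, S_ℓ = v_i·e·α_i^ℓ, so α_err = S_1/S_0.
  S_0^{−1} = 1^{−1} = 1 (mod 11), so α_err = 3·1 = 3 ≡ 3 = α_5. Error position i = 5.
  Consistency check: S_2/S_1 = 9·4 = 36 ≡ 3 = α_err ✓ (single-error assumption holds).
Step 4: error magnitude e = S_0/v_5 = S_0·∏_{j≠5}(α_5 − α_j) = 1·6 = 6 ≡ 6 (mod 11).
Step 5: correct position 5: c_5 = r_5 − e = 10 − 6 ≡ 4 (mod 11). Hence c = [0, 9, 10, 6, 4].
  Check: interpolating c through the α_i gives m(x) = 2 + 8·x (degree < 2) with m(α_i) = c_i for every i, so c is indeed a codeword.


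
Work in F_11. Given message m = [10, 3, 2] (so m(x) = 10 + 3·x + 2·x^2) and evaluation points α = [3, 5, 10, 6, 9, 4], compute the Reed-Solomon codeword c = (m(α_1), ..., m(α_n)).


c = [4, 9, 9, 1, 1, 10]

Message polynomial: m(x) = 10 + 3·x + 2·x^2 (mod 11).
For each evaluation point α_i, compute m(α_i) mod 11:
  α_1 = 3: Horner steps 2 → 9 → 4, so m(3) = 4.
  α_2 = 5: Horner steps 2 → 2 → 9, so m(5) = 9.
  α_3 = 10: Horner steps 2 → 1 → 9, so m(10) = 9.
  α_4 = 6: Horner steps 2 → 4 → 1, so m(6) = 1.
  α_5 = 9: Horner steps 2 → 10 → 1, so m(9) = 1.
  α_6 = 4: Horner steps 2 → 0 → 10, so m(4) = 10.
Codeword c = [4, 9, 9, 1, 1, 10] ∈ F_11^6.
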